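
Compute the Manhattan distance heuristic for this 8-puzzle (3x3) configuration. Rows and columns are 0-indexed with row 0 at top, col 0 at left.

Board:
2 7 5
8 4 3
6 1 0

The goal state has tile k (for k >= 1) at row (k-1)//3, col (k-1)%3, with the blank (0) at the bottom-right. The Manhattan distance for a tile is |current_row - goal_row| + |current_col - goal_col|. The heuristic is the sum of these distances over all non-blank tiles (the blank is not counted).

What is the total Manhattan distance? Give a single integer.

Tile 2: (0,0)->(0,1) = 1
Tile 7: (0,1)->(2,0) = 3
Tile 5: (0,2)->(1,1) = 2
Tile 8: (1,0)->(2,1) = 2
Tile 4: (1,1)->(1,0) = 1
Tile 3: (1,2)->(0,2) = 1
Tile 6: (2,0)->(1,2) = 3
Tile 1: (2,1)->(0,0) = 3
Sum: 1 + 3 + 2 + 2 + 1 + 1 + 3 + 3 = 16

Answer: 16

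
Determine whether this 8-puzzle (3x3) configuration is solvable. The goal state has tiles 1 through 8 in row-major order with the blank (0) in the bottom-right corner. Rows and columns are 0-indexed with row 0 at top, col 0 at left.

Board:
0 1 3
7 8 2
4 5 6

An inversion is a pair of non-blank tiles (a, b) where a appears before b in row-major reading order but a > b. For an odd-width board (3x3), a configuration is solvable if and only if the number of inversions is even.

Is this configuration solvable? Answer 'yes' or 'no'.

Answer: no

Derivation:
Inversions (pairs i<j in row-major order where tile[i] > tile[j] > 0): 9
9 is odd, so the puzzle is not solvable.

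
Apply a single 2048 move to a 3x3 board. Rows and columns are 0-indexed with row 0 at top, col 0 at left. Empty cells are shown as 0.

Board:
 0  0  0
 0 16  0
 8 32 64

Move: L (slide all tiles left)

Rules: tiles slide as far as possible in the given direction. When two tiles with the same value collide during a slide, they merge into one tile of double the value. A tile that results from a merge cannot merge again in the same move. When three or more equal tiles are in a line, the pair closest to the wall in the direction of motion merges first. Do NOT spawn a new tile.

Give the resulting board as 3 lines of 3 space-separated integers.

Slide left:
row 0: [0, 0, 0] -> [0, 0, 0]
row 1: [0, 16, 0] -> [16, 0, 0]
row 2: [8, 32, 64] -> [8, 32, 64]

Answer:  0  0  0
16  0  0
 8 32 64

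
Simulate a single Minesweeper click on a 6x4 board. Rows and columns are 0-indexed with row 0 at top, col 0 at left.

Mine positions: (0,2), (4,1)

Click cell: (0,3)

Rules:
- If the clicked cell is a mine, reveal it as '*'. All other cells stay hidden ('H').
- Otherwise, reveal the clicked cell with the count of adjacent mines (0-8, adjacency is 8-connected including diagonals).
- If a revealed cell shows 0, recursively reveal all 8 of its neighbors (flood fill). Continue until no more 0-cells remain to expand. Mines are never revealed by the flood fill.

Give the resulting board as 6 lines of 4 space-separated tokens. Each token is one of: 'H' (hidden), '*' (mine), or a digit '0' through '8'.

H H H 1
H H H H
H H H H
H H H H
H H H H
H H H H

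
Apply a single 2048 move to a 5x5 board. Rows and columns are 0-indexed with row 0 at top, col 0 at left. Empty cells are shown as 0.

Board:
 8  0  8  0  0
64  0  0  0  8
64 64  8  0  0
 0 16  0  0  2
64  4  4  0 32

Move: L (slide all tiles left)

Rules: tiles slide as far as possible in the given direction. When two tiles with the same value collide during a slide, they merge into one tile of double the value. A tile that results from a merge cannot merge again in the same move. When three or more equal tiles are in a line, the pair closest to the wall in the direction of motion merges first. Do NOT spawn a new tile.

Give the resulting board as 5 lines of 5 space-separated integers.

Answer:  16   0   0   0   0
 64   8   0   0   0
128   8   0   0   0
 16   2   0   0   0
 64   8  32   0   0

Derivation:
Slide left:
row 0: [8, 0, 8, 0, 0] -> [16, 0, 0, 0, 0]
row 1: [64, 0, 0, 0, 8] -> [64, 8, 0, 0, 0]
row 2: [64, 64, 8, 0, 0] -> [128, 8, 0, 0, 0]
row 3: [0, 16, 0, 0, 2] -> [16, 2, 0, 0, 0]
row 4: [64, 4, 4, 0, 32] -> [64, 8, 32, 0, 0]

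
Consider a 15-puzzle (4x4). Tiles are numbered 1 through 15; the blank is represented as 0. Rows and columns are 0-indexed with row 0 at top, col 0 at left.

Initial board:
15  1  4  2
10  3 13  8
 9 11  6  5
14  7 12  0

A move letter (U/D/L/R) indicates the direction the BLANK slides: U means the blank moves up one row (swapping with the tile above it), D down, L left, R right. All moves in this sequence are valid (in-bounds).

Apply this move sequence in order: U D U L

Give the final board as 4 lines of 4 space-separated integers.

After move 1 (U):
15  1  4  2
10  3 13  8
 9 11  6  0
14  7 12  5

After move 2 (D):
15  1  4  2
10  3 13  8
 9 11  6  5
14  7 12  0

After move 3 (U):
15  1  4  2
10  3 13  8
 9 11  6  0
14  7 12  5

After move 4 (L):
15  1  4  2
10  3 13  8
 9 11  0  6
14  7 12  5

Answer: 15  1  4  2
10  3 13  8
 9 11  0  6
14  7 12  5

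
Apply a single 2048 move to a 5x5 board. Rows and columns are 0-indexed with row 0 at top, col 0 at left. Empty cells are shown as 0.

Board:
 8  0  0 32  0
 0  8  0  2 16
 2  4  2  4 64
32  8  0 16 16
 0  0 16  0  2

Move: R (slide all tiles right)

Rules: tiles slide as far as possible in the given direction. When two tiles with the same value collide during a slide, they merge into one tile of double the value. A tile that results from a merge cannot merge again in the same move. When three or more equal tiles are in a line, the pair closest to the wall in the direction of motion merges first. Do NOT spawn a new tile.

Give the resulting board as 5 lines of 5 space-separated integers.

Slide right:
row 0: [8, 0, 0, 32, 0] -> [0, 0, 0, 8, 32]
row 1: [0, 8, 0, 2, 16] -> [0, 0, 8, 2, 16]
row 2: [2, 4, 2, 4, 64] -> [2, 4, 2, 4, 64]
row 3: [32, 8, 0, 16, 16] -> [0, 0, 32, 8, 32]
row 4: [0, 0, 16, 0, 2] -> [0, 0, 0, 16, 2]

Answer:  0  0  0  8 32
 0  0  8  2 16
 2  4  2  4 64
 0  0 32  8 32
 0  0  0 16  2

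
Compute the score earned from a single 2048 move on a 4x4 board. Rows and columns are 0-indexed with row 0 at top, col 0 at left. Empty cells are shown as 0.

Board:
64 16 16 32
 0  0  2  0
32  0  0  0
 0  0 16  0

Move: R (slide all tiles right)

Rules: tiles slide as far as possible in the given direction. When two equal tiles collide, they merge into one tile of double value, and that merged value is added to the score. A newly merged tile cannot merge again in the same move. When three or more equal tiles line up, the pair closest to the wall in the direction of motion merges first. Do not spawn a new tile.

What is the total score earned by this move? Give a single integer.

Answer: 32

Derivation:
Slide right:
row 0: [64, 16, 16, 32] -> [0, 64, 32, 32]  score +32 (running 32)
row 1: [0, 0, 2, 0] -> [0, 0, 0, 2]  score +0 (running 32)
row 2: [32, 0, 0, 0] -> [0, 0, 0, 32]  score +0 (running 32)
row 3: [0, 0, 16, 0] -> [0, 0, 0, 16]  score +0 (running 32)
Board after move:
 0 64 32 32
 0  0  0  2
 0  0  0 32
 0  0  0 16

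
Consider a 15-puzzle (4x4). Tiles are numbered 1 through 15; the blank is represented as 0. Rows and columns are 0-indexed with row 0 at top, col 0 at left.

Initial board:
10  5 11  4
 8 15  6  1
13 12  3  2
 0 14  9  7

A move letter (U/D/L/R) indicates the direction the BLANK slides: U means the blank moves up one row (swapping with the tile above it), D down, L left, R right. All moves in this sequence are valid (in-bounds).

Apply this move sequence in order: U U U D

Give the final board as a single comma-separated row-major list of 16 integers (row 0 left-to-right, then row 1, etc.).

After move 1 (U):
10  5 11  4
 8 15  6  1
 0 12  3  2
13 14  9  7

After move 2 (U):
10  5 11  4
 0 15  6  1
 8 12  3  2
13 14  9  7

After move 3 (U):
 0  5 11  4
10 15  6  1
 8 12  3  2
13 14  9  7

After move 4 (D):
10  5 11  4
 0 15  6  1
 8 12  3  2
13 14  9  7

Answer: 10, 5, 11, 4, 0, 15, 6, 1, 8, 12, 3, 2, 13, 14, 9, 7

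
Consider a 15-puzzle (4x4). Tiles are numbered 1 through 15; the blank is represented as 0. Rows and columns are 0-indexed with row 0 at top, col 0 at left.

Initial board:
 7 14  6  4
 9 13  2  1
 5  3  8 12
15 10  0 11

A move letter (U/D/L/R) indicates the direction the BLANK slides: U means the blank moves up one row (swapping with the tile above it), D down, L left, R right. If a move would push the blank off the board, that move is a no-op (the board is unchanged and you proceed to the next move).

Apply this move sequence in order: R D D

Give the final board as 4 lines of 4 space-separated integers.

After move 1 (R):
 7 14  6  4
 9 13  2  1
 5  3  8 12
15 10 11  0

After move 2 (D):
 7 14  6  4
 9 13  2  1
 5  3  8 12
15 10 11  0

After move 3 (D):
 7 14  6  4
 9 13  2  1
 5  3  8 12
15 10 11  0

Answer:  7 14  6  4
 9 13  2  1
 5  3  8 12
15 10 11  0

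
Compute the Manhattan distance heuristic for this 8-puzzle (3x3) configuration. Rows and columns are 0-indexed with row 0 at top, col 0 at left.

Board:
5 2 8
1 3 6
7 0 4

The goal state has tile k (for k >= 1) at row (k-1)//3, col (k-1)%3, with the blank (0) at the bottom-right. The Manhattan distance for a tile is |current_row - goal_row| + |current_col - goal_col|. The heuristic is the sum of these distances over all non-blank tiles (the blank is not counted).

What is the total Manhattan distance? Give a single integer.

Tile 5: at (0,0), goal (1,1), distance |0-1|+|0-1| = 2
Tile 2: at (0,1), goal (0,1), distance |0-0|+|1-1| = 0
Tile 8: at (0,2), goal (2,1), distance |0-2|+|2-1| = 3
Tile 1: at (1,0), goal (0,0), distance |1-0|+|0-0| = 1
Tile 3: at (1,1), goal (0,2), distance |1-0|+|1-2| = 2
Tile 6: at (1,2), goal (1,2), distance |1-1|+|2-2| = 0
Tile 7: at (2,0), goal (2,0), distance |2-2|+|0-0| = 0
Tile 4: at (2,2), goal (1,0), distance |2-1|+|2-0| = 3
Sum: 2 + 0 + 3 + 1 + 2 + 0 + 0 + 3 = 11

Answer: 11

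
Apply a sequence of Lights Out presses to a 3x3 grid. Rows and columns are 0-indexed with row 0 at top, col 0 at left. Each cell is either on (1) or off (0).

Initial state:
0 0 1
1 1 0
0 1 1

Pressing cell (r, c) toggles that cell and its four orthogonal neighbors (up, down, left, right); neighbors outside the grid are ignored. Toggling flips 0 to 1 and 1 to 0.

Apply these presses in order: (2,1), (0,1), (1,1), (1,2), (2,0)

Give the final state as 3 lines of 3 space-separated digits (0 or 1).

After press 1 at (2,1):
0 0 1
1 0 0
1 0 0

After press 2 at (0,1):
1 1 0
1 1 0
1 0 0

After press 3 at (1,1):
1 0 0
0 0 1
1 1 0

After press 4 at (1,2):
1 0 1
0 1 0
1 1 1

After press 5 at (2,0):
1 0 1
1 1 0
0 0 1

Answer: 1 0 1
1 1 0
0 0 1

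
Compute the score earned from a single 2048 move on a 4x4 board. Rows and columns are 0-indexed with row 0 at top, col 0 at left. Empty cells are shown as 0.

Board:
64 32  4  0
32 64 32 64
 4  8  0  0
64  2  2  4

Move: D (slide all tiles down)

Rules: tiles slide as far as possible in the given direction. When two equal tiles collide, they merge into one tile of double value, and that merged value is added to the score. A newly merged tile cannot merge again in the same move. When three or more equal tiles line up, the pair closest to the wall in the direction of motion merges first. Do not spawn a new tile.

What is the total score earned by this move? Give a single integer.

Answer: 0

Derivation:
Slide down:
col 0: [64, 32, 4, 64] -> [64, 32, 4, 64]  score +0 (running 0)
col 1: [32, 64, 8, 2] -> [32, 64, 8, 2]  score +0 (running 0)
col 2: [4, 32, 0, 2] -> [0, 4, 32, 2]  score +0 (running 0)
col 3: [0, 64, 0, 4] -> [0, 0, 64, 4]  score +0 (running 0)
Board after move:
64 32  0  0
32 64  4  0
 4  8 32 64
64  2  2  4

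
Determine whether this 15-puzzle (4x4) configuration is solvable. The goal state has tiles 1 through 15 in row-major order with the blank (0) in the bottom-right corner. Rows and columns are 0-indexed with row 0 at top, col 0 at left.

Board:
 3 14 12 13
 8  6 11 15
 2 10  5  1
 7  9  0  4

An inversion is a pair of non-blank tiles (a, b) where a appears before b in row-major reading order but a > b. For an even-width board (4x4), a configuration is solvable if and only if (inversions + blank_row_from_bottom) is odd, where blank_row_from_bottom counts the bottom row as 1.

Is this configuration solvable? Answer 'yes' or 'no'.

Inversions: 68
Blank is in row 3 (0-indexed from top), which is row 1 counting from the bottom (bottom = 1).
68 + 1 = 69, which is odd, so the puzzle is solvable.

Answer: yes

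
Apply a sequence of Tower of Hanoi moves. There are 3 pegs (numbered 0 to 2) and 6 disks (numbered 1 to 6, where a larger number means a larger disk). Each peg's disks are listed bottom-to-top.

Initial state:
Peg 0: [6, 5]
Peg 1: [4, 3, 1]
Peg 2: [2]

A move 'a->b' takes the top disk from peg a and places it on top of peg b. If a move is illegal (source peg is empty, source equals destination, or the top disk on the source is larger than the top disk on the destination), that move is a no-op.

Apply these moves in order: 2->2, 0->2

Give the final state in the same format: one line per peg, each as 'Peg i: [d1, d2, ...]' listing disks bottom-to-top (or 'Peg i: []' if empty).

After move 1 (2->2):
Peg 0: [6, 5]
Peg 1: [4, 3, 1]
Peg 2: [2]

After move 2 (0->2):
Peg 0: [6, 5]
Peg 1: [4, 3, 1]
Peg 2: [2]

Answer: Peg 0: [6, 5]
Peg 1: [4, 3, 1]
Peg 2: [2]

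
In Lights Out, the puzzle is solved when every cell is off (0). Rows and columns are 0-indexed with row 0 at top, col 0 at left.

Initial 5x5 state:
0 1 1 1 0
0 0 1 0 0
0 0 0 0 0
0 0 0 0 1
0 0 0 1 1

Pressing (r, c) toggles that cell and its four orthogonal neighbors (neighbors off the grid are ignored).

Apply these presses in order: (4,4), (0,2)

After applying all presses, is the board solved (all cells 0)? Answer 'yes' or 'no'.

After press 1 at (4,4):
0 1 1 1 0
0 0 1 0 0
0 0 0 0 0
0 0 0 0 0
0 0 0 0 0

After press 2 at (0,2):
0 0 0 0 0
0 0 0 0 0
0 0 0 0 0
0 0 0 0 0
0 0 0 0 0

Lights still on: 0

Answer: yes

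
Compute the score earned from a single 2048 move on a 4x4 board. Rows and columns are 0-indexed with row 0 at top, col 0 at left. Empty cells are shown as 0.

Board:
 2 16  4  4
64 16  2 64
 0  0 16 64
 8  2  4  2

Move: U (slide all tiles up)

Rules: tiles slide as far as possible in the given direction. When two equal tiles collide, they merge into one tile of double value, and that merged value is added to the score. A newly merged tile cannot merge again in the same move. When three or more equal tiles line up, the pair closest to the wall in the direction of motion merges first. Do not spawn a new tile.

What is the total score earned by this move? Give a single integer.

Slide up:
col 0: [2, 64, 0, 8] -> [2, 64, 8, 0]  score +0 (running 0)
col 1: [16, 16, 0, 2] -> [32, 2, 0, 0]  score +32 (running 32)
col 2: [4, 2, 16, 4] -> [4, 2, 16, 4]  score +0 (running 32)
col 3: [4, 64, 64, 2] -> [4, 128, 2, 0]  score +128 (running 160)
Board after move:
  2  32   4   4
 64   2   2 128
  8   0  16   2
  0   0   4   0

Answer: 160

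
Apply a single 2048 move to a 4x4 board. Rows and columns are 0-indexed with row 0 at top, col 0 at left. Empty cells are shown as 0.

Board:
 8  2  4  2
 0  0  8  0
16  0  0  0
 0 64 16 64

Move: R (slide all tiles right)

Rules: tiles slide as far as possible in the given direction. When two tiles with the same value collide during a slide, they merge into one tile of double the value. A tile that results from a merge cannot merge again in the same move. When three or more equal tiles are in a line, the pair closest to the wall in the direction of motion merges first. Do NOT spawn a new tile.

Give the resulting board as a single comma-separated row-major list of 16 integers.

Slide right:
row 0: [8, 2, 4, 2] -> [8, 2, 4, 2]
row 1: [0, 0, 8, 0] -> [0, 0, 0, 8]
row 2: [16, 0, 0, 0] -> [0, 0, 0, 16]
row 3: [0, 64, 16, 64] -> [0, 64, 16, 64]

Answer: 8, 2, 4, 2, 0, 0, 0, 8, 0, 0, 0, 16, 0, 64, 16, 64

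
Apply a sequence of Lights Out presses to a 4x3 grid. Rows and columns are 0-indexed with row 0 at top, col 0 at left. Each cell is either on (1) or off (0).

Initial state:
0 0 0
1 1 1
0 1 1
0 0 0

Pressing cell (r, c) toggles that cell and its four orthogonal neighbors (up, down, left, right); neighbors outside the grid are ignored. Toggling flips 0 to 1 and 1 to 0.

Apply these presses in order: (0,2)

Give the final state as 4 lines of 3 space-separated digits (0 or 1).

Answer: 0 1 1
1 1 0
0 1 1
0 0 0

Derivation:
After press 1 at (0,2):
0 1 1
1 1 0
0 1 1
0 0 0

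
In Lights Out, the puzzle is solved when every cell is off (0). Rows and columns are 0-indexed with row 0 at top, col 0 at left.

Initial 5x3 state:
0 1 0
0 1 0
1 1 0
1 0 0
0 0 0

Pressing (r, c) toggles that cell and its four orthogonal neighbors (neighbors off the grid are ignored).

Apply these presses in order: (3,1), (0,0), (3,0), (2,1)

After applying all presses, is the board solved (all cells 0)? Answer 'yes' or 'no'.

After press 1 at (3,1):
0 1 0
0 1 0
1 0 0
0 1 1
0 1 0

After press 2 at (0,0):
1 0 0
1 1 0
1 0 0
0 1 1
0 1 0

After press 3 at (3,0):
1 0 0
1 1 0
0 0 0
1 0 1
1 1 0

After press 4 at (2,1):
1 0 0
1 0 0
1 1 1
1 1 1
1 1 0

Lights still on: 10

Answer: no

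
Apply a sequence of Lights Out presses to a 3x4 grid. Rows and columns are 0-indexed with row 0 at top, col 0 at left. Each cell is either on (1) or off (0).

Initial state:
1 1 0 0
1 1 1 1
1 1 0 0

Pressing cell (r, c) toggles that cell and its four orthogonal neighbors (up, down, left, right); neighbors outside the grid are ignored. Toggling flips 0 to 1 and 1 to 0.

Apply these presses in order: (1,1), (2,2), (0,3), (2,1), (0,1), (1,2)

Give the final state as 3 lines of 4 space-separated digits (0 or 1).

After press 1 at (1,1):
1 0 0 0
0 0 0 1
1 0 0 0

After press 2 at (2,2):
1 0 0 0
0 0 1 1
1 1 1 1

After press 3 at (0,3):
1 0 1 1
0 0 1 0
1 1 1 1

After press 4 at (2,1):
1 0 1 1
0 1 1 0
0 0 0 1

After press 5 at (0,1):
0 1 0 1
0 0 1 0
0 0 0 1

After press 6 at (1,2):
0 1 1 1
0 1 0 1
0 0 1 1

Answer: 0 1 1 1
0 1 0 1
0 0 1 1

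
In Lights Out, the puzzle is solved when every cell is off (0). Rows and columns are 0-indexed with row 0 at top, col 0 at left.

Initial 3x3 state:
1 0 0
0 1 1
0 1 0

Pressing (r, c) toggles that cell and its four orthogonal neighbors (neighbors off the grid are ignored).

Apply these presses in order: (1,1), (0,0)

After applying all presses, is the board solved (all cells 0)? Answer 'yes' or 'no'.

After press 1 at (1,1):
1 1 0
1 0 0
0 0 0

After press 2 at (0,0):
0 0 0
0 0 0
0 0 0

Lights still on: 0

Answer: yes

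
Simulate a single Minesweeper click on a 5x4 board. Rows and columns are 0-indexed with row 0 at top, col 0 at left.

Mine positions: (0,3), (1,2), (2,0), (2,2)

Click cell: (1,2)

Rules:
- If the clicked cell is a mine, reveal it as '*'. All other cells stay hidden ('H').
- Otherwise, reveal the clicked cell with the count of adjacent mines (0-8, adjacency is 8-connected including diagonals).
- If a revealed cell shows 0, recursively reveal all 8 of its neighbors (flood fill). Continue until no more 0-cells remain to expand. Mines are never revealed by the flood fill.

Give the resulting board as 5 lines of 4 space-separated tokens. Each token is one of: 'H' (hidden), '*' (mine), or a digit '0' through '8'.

H H H H
H H * H
H H H H
H H H H
H H H H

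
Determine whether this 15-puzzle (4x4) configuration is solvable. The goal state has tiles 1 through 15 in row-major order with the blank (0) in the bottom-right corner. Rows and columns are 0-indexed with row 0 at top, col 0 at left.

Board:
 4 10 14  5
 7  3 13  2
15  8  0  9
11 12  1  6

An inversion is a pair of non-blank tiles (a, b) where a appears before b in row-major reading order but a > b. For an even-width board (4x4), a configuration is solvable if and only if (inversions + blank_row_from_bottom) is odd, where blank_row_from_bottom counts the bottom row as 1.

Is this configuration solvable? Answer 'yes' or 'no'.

Inversions: 53
Blank is in row 2 (0-indexed from top), which is row 2 counting from the bottom (bottom = 1).
53 + 2 = 55, which is odd, so the puzzle is solvable.

Answer: yes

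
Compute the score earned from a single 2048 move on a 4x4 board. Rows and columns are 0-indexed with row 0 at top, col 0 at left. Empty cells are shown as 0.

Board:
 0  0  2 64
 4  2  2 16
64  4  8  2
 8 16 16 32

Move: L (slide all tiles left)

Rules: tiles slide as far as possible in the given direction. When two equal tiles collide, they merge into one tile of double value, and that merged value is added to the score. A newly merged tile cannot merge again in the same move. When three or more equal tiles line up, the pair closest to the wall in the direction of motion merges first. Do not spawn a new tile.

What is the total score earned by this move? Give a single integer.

Slide left:
row 0: [0, 0, 2, 64] -> [2, 64, 0, 0]  score +0 (running 0)
row 1: [4, 2, 2, 16] -> [4, 4, 16, 0]  score +4 (running 4)
row 2: [64, 4, 8, 2] -> [64, 4, 8, 2]  score +0 (running 4)
row 3: [8, 16, 16, 32] -> [8, 32, 32, 0]  score +32 (running 36)
Board after move:
 2 64  0  0
 4  4 16  0
64  4  8  2
 8 32 32  0

Answer: 36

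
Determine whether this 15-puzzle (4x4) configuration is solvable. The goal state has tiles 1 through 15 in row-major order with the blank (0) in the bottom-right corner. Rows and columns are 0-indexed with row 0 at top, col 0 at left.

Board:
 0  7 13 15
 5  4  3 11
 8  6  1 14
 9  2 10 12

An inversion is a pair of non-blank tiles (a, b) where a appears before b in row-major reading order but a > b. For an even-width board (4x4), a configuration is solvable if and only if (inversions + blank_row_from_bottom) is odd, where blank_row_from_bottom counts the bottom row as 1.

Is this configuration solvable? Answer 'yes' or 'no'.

Inversions: 54
Blank is in row 0 (0-indexed from top), which is row 4 counting from the bottom (bottom = 1).
54 + 4 = 58, which is even, so the puzzle is not solvable.

Answer: no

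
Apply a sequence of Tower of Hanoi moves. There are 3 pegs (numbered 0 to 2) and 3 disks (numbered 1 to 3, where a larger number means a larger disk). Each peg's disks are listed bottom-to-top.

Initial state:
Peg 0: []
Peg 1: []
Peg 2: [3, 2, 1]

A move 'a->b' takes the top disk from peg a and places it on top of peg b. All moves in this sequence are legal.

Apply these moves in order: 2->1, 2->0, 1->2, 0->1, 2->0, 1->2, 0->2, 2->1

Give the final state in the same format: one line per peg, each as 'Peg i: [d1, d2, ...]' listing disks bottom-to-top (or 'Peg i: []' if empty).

After move 1 (2->1):
Peg 0: []
Peg 1: [1]
Peg 2: [3, 2]

After move 2 (2->0):
Peg 0: [2]
Peg 1: [1]
Peg 2: [3]

After move 3 (1->2):
Peg 0: [2]
Peg 1: []
Peg 2: [3, 1]

After move 4 (0->1):
Peg 0: []
Peg 1: [2]
Peg 2: [3, 1]

After move 5 (2->0):
Peg 0: [1]
Peg 1: [2]
Peg 2: [3]

After move 6 (1->2):
Peg 0: [1]
Peg 1: []
Peg 2: [3, 2]

After move 7 (0->2):
Peg 0: []
Peg 1: []
Peg 2: [3, 2, 1]

After move 8 (2->1):
Peg 0: []
Peg 1: [1]
Peg 2: [3, 2]

Answer: Peg 0: []
Peg 1: [1]
Peg 2: [3, 2]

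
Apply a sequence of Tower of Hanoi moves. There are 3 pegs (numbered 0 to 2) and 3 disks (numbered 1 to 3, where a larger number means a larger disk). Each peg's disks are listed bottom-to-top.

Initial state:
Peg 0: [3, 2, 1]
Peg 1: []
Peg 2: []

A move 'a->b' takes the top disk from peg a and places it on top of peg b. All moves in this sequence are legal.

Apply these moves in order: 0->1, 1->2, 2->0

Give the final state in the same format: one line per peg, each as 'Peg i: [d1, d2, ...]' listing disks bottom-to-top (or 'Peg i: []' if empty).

Answer: Peg 0: [3, 2, 1]
Peg 1: []
Peg 2: []

Derivation:
After move 1 (0->1):
Peg 0: [3, 2]
Peg 1: [1]
Peg 2: []

After move 2 (1->2):
Peg 0: [3, 2]
Peg 1: []
Peg 2: [1]

After move 3 (2->0):
Peg 0: [3, 2, 1]
Peg 1: []
Peg 2: []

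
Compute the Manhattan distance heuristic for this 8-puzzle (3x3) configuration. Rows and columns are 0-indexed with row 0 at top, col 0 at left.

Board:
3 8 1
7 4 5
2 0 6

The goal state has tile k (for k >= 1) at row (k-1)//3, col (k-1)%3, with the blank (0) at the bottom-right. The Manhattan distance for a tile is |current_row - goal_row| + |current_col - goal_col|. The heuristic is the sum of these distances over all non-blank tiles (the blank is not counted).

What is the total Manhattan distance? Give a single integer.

Tile 3: (0,0)->(0,2) = 2
Tile 8: (0,1)->(2,1) = 2
Tile 1: (0,2)->(0,0) = 2
Tile 7: (1,0)->(2,0) = 1
Tile 4: (1,1)->(1,0) = 1
Tile 5: (1,2)->(1,1) = 1
Tile 2: (2,0)->(0,1) = 3
Tile 6: (2,2)->(1,2) = 1
Sum: 2 + 2 + 2 + 1 + 1 + 1 + 3 + 1 = 13

Answer: 13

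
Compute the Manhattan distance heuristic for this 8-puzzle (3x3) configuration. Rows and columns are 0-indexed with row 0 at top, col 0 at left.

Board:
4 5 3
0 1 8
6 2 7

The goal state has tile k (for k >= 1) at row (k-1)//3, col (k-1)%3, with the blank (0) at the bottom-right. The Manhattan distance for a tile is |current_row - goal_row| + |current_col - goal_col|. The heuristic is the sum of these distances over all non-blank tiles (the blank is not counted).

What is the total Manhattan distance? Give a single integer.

Answer: 13

Derivation:
Tile 4: (0,0)->(1,0) = 1
Tile 5: (0,1)->(1,1) = 1
Tile 3: (0,2)->(0,2) = 0
Tile 1: (1,1)->(0,0) = 2
Tile 8: (1,2)->(2,1) = 2
Tile 6: (2,0)->(1,2) = 3
Tile 2: (2,1)->(0,1) = 2
Tile 7: (2,2)->(2,0) = 2
Sum: 1 + 1 + 0 + 2 + 2 + 3 + 2 + 2 = 13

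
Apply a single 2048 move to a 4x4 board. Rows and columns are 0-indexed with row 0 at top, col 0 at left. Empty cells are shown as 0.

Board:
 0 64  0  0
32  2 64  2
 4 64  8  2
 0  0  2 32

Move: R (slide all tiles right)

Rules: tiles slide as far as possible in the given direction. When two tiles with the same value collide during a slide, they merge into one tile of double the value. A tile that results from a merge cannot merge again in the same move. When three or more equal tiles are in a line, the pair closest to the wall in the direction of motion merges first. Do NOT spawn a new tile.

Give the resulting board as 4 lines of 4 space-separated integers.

Slide right:
row 0: [0, 64, 0, 0] -> [0, 0, 0, 64]
row 1: [32, 2, 64, 2] -> [32, 2, 64, 2]
row 2: [4, 64, 8, 2] -> [4, 64, 8, 2]
row 3: [0, 0, 2, 32] -> [0, 0, 2, 32]

Answer:  0  0  0 64
32  2 64  2
 4 64  8  2
 0  0  2 32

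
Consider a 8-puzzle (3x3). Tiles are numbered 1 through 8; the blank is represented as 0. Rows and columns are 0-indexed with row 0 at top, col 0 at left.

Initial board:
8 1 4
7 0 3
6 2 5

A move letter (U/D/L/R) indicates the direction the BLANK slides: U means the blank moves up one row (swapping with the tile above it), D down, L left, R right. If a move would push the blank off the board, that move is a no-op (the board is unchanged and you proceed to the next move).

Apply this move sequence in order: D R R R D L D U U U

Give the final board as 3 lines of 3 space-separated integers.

After move 1 (D):
8 1 4
7 2 3
6 0 5

After move 2 (R):
8 1 4
7 2 3
6 5 0

After move 3 (R):
8 1 4
7 2 3
6 5 0

After move 4 (R):
8 1 4
7 2 3
6 5 0

After move 5 (D):
8 1 4
7 2 3
6 5 0

After move 6 (L):
8 1 4
7 2 3
6 0 5

After move 7 (D):
8 1 4
7 2 3
6 0 5

After move 8 (U):
8 1 4
7 0 3
6 2 5

After move 9 (U):
8 0 4
7 1 3
6 2 5

After move 10 (U):
8 0 4
7 1 3
6 2 5

Answer: 8 0 4
7 1 3
6 2 5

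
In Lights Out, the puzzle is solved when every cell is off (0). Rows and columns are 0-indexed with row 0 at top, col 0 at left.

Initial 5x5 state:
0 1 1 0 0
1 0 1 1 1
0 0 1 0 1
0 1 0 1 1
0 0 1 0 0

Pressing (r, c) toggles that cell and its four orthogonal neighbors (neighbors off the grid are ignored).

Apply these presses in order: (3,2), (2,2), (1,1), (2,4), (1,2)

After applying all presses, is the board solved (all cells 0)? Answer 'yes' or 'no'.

After press 1 at (3,2):
0 1 1 0 0
1 0 1 1 1
0 0 0 0 1
0 0 1 0 1
0 0 0 0 0

After press 2 at (2,2):
0 1 1 0 0
1 0 0 1 1
0 1 1 1 1
0 0 0 0 1
0 0 0 0 0

After press 3 at (1,1):
0 0 1 0 0
0 1 1 1 1
0 0 1 1 1
0 0 0 0 1
0 0 0 0 0

After press 4 at (2,4):
0 0 1 0 0
0 1 1 1 0
0 0 1 0 0
0 0 0 0 0
0 0 0 0 0

After press 5 at (1,2):
0 0 0 0 0
0 0 0 0 0
0 0 0 0 0
0 0 0 0 0
0 0 0 0 0

Lights still on: 0

Answer: yes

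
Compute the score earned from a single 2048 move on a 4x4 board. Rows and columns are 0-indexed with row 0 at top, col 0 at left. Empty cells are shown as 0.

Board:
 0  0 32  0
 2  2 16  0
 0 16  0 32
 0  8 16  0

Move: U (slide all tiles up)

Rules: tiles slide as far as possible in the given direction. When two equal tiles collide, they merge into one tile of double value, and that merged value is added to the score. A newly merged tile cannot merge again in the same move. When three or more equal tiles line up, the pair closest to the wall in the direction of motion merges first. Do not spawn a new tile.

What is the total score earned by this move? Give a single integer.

Slide up:
col 0: [0, 2, 0, 0] -> [2, 0, 0, 0]  score +0 (running 0)
col 1: [0, 2, 16, 8] -> [2, 16, 8, 0]  score +0 (running 0)
col 2: [32, 16, 0, 16] -> [32, 32, 0, 0]  score +32 (running 32)
col 3: [0, 0, 32, 0] -> [32, 0, 0, 0]  score +0 (running 32)
Board after move:
 2  2 32 32
 0 16 32  0
 0  8  0  0
 0  0  0  0

Answer: 32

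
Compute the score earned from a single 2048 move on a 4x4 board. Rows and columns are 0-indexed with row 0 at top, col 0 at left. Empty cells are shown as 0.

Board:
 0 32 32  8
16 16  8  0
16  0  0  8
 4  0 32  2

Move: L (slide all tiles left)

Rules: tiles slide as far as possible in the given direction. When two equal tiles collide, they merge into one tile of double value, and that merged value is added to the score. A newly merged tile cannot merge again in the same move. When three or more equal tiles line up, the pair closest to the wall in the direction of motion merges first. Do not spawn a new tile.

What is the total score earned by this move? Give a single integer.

Answer: 96

Derivation:
Slide left:
row 0: [0, 32, 32, 8] -> [64, 8, 0, 0]  score +64 (running 64)
row 1: [16, 16, 8, 0] -> [32, 8, 0, 0]  score +32 (running 96)
row 2: [16, 0, 0, 8] -> [16, 8, 0, 0]  score +0 (running 96)
row 3: [4, 0, 32, 2] -> [4, 32, 2, 0]  score +0 (running 96)
Board after move:
64  8  0  0
32  8  0  0
16  8  0  0
 4 32  2  0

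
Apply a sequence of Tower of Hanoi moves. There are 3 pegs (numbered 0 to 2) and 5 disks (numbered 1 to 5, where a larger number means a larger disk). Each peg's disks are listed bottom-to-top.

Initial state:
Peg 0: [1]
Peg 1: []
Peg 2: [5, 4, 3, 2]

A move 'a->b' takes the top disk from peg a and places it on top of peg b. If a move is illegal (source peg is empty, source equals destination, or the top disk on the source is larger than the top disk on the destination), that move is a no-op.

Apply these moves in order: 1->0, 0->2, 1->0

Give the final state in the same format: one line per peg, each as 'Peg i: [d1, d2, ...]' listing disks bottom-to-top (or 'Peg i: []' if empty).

After move 1 (1->0):
Peg 0: [1]
Peg 1: []
Peg 2: [5, 4, 3, 2]

After move 2 (0->2):
Peg 0: []
Peg 1: []
Peg 2: [5, 4, 3, 2, 1]

After move 3 (1->0):
Peg 0: []
Peg 1: []
Peg 2: [5, 4, 3, 2, 1]

Answer: Peg 0: []
Peg 1: []
Peg 2: [5, 4, 3, 2, 1]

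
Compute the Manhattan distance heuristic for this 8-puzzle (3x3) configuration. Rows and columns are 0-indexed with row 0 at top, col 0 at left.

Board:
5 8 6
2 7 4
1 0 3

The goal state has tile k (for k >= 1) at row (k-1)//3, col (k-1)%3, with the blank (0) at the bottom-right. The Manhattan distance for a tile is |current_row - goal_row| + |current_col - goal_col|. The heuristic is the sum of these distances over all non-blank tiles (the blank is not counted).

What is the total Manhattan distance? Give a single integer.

Answer: 15

Derivation:
Tile 5: (0,0)->(1,1) = 2
Tile 8: (0,1)->(2,1) = 2
Tile 6: (0,2)->(1,2) = 1
Tile 2: (1,0)->(0,1) = 2
Tile 7: (1,1)->(2,0) = 2
Tile 4: (1,2)->(1,0) = 2
Tile 1: (2,0)->(0,0) = 2
Tile 3: (2,2)->(0,2) = 2
Sum: 2 + 2 + 1 + 2 + 2 + 2 + 2 + 2 = 15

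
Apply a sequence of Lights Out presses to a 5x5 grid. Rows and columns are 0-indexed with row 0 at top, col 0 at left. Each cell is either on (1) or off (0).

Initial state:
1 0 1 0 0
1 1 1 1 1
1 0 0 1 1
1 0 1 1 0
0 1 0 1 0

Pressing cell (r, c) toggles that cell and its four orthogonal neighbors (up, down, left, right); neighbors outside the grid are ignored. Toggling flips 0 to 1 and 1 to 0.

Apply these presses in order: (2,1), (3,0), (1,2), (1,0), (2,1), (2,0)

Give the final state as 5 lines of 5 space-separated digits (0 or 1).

Answer: 0 0 0 0 0
1 1 0 0 1
0 1 1 1 1
1 1 1 1 0
1 1 0 1 0

Derivation:
After press 1 at (2,1):
1 0 1 0 0
1 0 1 1 1
0 1 1 1 1
1 1 1 1 0
0 1 0 1 0

After press 2 at (3,0):
1 0 1 0 0
1 0 1 1 1
1 1 1 1 1
0 0 1 1 0
1 1 0 1 0

After press 3 at (1,2):
1 0 0 0 0
1 1 0 0 1
1 1 0 1 1
0 0 1 1 0
1 1 0 1 0

After press 4 at (1,0):
0 0 0 0 0
0 0 0 0 1
0 1 0 1 1
0 0 1 1 0
1 1 0 1 0

After press 5 at (2,1):
0 0 0 0 0
0 1 0 0 1
1 0 1 1 1
0 1 1 1 0
1 1 0 1 0

After press 6 at (2,0):
0 0 0 0 0
1 1 0 0 1
0 1 1 1 1
1 1 1 1 0
1 1 0 1 0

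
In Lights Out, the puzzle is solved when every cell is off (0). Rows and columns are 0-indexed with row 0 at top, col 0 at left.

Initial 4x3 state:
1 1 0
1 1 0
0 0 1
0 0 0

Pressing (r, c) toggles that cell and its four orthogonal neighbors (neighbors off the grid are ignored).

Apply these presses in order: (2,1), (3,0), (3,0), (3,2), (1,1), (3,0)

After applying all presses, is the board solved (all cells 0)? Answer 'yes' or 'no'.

Answer: no

Derivation:
After press 1 at (2,1):
1 1 0
1 0 0
1 1 0
0 1 0

After press 2 at (3,0):
1 1 0
1 0 0
0 1 0
1 0 0

After press 3 at (3,0):
1 1 0
1 0 0
1 1 0
0 1 0

After press 4 at (3,2):
1 1 0
1 0 0
1 1 1
0 0 1

After press 5 at (1,1):
1 0 0
0 1 1
1 0 1
0 0 1

After press 6 at (3,0):
1 0 0
0 1 1
0 0 1
1 1 1

Lights still on: 7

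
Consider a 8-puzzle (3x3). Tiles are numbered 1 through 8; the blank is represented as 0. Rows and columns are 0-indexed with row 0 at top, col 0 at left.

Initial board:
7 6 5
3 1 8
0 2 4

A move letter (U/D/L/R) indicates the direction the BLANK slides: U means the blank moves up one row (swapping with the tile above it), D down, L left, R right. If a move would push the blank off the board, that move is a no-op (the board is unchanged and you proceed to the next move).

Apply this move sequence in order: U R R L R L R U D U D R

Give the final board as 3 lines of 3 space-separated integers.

Answer: 7 6 5
1 8 0
3 2 4

Derivation:
After move 1 (U):
7 6 5
0 1 8
3 2 4

After move 2 (R):
7 6 5
1 0 8
3 2 4

After move 3 (R):
7 6 5
1 8 0
3 2 4

After move 4 (L):
7 6 5
1 0 8
3 2 4

After move 5 (R):
7 6 5
1 8 0
3 2 4

After move 6 (L):
7 6 5
1 0 8
3 2 4

After move 7 (R):
7 6 5
1 8 0
3 2 4

After move 8 (U):
7 6 0
1 8 5
3 2 4

After move 9 (D):
7 6 5
1 8 0
3 2 4

After move 10 (U):
7 6 0
1 8 5
3 2 4

After move 11 (D):
7 6 5
1 8 0
3 2 4

After move 12 (R):
7 6 5
1 8 0
3 2 4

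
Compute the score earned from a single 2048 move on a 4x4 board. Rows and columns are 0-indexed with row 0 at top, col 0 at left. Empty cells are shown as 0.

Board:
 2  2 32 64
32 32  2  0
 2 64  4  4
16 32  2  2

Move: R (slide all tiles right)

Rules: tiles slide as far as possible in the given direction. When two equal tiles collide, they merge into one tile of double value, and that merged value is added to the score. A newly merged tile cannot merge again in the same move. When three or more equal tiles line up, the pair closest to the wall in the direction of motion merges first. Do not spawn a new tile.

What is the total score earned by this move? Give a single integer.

Slide right:
row 0: [2, 2, 32, 64] -> [0, 4, 32, 64]  score +4 (running 4)
row 1: [32, 32, 2, 0] -> [0, 0, 64, 2]  score +64 (running 68)
row 2: [2, 64, 4, 4] -> [0, 2, 64, 8]  score +8 (running 76)
row 3: [16, 32, 2, 2] -> [0, 16, 32, 4]  score +4 (running 80)
Board after move:
 0  4 32 64
 0  0 64  2
 0  2 64  8
 0 16 32  4

Answer: 80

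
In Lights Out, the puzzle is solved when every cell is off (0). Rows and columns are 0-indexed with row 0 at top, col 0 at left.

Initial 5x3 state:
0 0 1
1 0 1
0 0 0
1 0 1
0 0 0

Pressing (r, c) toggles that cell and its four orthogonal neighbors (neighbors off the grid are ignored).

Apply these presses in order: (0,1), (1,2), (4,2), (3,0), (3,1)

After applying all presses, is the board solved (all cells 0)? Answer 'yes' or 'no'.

Answer: no

Derivation:
After press 1 at (0,1):
1 1 0
1 1 1
0 0 0
1 0 1
0 0 0

After press 2 at (1,2):
1 1 1
1 0 0
0 0 1
1 0 1
0 0 0

After press 3 at (4,2):
1 1 1
1 0 0
0 0 1
1 0 0
0 1 1

After press 4 at (3,0):
1 1 1
1 0 0
1 0 1
0 1 0
1 1 1

After press 5 at (3,1):
1 1 1
1 0 0
1 1 1
1 0 1
1 0 1

Lights still on: 11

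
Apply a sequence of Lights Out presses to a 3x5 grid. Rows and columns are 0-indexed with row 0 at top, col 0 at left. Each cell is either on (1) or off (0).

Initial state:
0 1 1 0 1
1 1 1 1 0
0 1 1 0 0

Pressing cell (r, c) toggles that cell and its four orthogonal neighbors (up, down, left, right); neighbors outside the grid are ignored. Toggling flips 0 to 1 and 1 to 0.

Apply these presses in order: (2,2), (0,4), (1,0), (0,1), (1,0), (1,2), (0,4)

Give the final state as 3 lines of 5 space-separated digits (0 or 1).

Answer: 1 0 1 0 1
1 1 1 0 0
0 0 1 1 0

Derivation:
After press 1 at (2,2):
0 1 1 0 1
1 1 0 1 0
0 0 0 1 0

After press 2 at (0,4):
0 1 1 1 0
1 1 0 1 1
0 0 0 1 0

After press 3 at (1,0):
1 1 1 1 0
0 0 0 1 1
1 0 0 1 0

After press 4 at (0,1):
0 0 0 1 0
0 1 0 1 1
1 0 0 1 0

After press 5 at (1,0):
1 0 0 1 0
1 0 0 1 1
0 0 0 1 0

After press 6 at (1,2):
1 0 1 1 0
1 1 1 0 1
0 0 1 1 0

After press 7 at (0,4):
1 0 1 0 1
1 1 1 0 0
0 0 1 1 0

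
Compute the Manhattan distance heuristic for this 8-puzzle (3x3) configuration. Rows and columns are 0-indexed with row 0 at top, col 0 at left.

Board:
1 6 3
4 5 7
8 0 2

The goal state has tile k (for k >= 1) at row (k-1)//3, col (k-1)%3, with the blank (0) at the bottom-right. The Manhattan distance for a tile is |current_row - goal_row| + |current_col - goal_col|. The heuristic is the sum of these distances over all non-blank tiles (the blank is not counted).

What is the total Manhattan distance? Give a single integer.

Answer: 9

Derivation:
Tile 1: (0,0)->(0,0) = 0
Tile 6: (0,1)->(1,2) = 2
Tile 3: (0,2)->(0,2) = 0
Tile 4: (1,0)->(1,0) = 0
Tile 5: (1,1)->(1,1) = 0
Tile 7: (1,2)->(2,0) = 3
Tile 8: (2,0)->(2,1) = 1
Tile 2: (2,2)->(0,1) = 3
Sum: 0 + 2 + 0 + 0 + 0 + 3 + 1 + 3 = 9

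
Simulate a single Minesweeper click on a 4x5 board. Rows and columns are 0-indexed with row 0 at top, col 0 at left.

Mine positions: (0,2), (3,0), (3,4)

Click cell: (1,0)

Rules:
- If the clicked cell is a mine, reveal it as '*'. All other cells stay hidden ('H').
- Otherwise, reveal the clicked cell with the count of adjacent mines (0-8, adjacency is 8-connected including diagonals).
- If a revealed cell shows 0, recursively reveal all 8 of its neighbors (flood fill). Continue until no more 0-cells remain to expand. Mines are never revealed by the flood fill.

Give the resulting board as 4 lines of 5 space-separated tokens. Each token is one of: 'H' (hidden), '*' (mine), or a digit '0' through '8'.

0 1 H H H
0 1 H H H
1 1 H H H
H H H H H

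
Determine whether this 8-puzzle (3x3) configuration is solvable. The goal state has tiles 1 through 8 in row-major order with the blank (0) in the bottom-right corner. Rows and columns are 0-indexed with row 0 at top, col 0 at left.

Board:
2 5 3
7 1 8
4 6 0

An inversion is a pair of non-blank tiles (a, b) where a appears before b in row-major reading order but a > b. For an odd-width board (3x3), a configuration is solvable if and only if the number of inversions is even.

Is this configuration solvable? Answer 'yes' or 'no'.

Inversions (pairs i<j in row-major order where tile[i] > tile[j] > 0): 10
10 is even, so the puzzle is solvable.

Answer: yes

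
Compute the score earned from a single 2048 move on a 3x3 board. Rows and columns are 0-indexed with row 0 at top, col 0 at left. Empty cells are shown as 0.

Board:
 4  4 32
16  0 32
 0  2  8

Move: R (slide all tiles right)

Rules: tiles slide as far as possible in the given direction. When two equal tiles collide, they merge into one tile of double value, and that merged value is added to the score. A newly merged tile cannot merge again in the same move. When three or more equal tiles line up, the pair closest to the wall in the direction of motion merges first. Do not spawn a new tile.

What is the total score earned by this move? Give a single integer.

Answer: 8

Derivation:
Slide right:
row 0: [4, 4, 32] -> [0, 8, 32]  score +8 (running 8)
row 1: [16, 0, 32] -> [0, 16, 32]  score +0 (running 8)
row 2: [0, 2, 8] -> [0, 2, 8]  score +0 (running 8)
Board after move:
 0  8 32
 0 16 32
 0  2  8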